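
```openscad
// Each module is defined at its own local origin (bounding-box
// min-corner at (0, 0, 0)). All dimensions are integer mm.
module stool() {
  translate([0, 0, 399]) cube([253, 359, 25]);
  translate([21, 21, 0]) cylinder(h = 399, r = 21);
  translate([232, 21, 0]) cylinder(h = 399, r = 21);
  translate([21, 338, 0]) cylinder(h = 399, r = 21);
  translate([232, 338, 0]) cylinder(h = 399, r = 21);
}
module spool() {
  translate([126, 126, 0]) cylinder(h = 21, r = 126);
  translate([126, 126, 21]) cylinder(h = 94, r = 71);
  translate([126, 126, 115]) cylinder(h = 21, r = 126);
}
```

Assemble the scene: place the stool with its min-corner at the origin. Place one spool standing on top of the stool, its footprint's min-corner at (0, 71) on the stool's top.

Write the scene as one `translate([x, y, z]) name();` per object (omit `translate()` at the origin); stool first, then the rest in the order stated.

stool();
translate([0, 71, 424]) spool();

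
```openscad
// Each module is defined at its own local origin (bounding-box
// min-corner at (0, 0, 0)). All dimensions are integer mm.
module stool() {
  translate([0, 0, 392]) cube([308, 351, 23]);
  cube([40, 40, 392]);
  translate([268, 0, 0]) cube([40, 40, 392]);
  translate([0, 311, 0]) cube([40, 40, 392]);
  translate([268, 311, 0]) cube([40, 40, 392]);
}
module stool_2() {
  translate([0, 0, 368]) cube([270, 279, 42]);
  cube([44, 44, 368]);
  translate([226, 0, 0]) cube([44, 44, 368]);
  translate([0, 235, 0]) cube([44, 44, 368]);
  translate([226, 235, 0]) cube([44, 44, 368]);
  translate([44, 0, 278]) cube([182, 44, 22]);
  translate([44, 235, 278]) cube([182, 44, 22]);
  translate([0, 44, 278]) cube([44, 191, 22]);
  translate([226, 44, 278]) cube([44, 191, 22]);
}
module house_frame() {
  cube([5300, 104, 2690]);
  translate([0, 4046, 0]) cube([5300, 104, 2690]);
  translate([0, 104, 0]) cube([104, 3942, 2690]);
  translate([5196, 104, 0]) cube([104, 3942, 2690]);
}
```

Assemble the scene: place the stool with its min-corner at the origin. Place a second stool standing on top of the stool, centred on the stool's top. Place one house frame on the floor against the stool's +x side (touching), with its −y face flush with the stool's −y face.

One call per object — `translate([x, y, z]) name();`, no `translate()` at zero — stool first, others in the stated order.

stool();
translate([19, 36, 415]) stool_2();
translate([308, 0, 0]) house_frame();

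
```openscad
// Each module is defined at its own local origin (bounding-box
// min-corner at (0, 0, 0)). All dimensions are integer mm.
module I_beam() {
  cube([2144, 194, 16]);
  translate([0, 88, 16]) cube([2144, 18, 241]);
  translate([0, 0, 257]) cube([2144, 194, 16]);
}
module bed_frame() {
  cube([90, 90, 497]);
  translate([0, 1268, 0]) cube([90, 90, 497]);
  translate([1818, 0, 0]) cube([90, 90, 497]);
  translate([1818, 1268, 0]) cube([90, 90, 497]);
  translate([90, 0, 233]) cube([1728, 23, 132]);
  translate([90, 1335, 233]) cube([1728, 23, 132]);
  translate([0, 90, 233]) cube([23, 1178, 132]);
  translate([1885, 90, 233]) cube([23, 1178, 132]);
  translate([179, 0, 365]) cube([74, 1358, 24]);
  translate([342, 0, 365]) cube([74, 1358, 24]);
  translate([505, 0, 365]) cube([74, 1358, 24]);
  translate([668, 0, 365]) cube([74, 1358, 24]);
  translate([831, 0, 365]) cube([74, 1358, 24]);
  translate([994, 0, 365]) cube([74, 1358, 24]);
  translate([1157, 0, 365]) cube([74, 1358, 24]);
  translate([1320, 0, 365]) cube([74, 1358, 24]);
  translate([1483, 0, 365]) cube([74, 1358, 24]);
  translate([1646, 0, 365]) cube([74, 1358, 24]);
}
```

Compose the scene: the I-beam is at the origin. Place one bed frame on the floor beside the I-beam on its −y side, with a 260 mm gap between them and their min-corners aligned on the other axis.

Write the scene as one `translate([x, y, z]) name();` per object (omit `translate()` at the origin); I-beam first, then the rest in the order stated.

I_beam();
translate([0, -1618, 0]) bed_frame();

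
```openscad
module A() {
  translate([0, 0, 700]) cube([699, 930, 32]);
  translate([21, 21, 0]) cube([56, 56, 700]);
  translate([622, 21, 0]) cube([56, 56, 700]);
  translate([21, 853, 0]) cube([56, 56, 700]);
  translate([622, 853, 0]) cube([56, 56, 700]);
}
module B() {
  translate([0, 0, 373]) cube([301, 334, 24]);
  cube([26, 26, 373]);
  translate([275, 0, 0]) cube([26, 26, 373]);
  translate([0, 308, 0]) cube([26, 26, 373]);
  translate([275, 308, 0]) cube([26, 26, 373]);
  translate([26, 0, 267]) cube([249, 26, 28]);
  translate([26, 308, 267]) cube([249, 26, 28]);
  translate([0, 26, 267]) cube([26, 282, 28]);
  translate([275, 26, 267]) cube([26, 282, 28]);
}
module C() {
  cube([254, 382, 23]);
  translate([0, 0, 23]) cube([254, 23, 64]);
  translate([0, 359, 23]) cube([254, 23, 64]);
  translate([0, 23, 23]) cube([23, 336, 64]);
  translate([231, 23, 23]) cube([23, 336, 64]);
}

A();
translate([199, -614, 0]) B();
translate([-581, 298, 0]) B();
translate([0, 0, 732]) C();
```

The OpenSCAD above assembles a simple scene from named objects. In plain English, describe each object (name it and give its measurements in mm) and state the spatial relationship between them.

A is a rectangular dining table. The top is 699×930×32 mm with its upper surface at z = 732 mm. It stands on four 56×56 mm square legs, each inset 21 mm from the nearest pair of top edges, running from the floor to the underside of the top.

B is a simple wooden stool: a rectangular seat 301 mm (x) by 334 mm (y), 24 mm thick, top face at z = 397 mm, on four square legs, each 26×26 mm in cross-section. The legs rest on z = 0, each flush with a corner of the seat. Four stretchers, 26 mm wide and 28 mm tall, connect adjacent legs with their undersides at z = 267 mm, each running between the inner faces of the legs it joins and aligned with the legs' outer faces on the other axis.

C is an open-topped rectangular box: outside dimensions 254×382×87 mm, with a uniform wall and base thickness of 23 mm. The base is a full 254×382 slab on the floor; four walls sit on top of the base. The front and back walls (the −y and +y sides) span the full width; the two side walls fit between them.

Two stools sit around the table at the −y, −x sides. The open box is on top of the table.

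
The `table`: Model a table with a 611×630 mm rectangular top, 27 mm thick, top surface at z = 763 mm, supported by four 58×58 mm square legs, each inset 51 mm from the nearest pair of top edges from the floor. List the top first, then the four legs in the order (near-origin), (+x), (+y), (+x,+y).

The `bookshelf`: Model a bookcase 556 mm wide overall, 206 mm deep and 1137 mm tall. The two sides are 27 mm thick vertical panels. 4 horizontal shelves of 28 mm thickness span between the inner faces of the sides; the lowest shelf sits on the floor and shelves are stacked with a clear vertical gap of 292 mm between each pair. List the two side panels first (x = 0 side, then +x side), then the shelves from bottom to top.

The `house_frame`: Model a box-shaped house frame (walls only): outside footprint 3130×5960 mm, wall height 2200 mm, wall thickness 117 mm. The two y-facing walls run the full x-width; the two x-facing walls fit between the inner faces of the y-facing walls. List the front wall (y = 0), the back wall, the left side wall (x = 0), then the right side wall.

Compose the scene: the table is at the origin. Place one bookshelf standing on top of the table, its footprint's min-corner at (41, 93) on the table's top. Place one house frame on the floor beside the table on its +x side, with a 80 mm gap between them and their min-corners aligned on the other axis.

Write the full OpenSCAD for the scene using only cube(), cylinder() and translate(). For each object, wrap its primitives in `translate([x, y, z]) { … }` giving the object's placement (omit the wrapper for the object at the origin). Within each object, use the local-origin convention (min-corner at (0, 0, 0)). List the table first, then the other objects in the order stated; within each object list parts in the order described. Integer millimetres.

translate([0, 0, 736]) cube([611, 630, 27]);
translate([51, 51, 0]) cube([58, 58, 736]);
translate([502, 51, 0]) cube([58, 58, 736]);
translate([51, 521, 0]) cube([58, 58, 736]);
translate([502, 521, 0]) cube([58, 58, 736]);
translate([41, 93, 763]) {
  cube([27, 206, 1137]);
  translate([529, 0, 0]) cube([27, 206, 1137]);
  translate([27, 0, 0]) cube([502, 206, 28]);
  translate([27, 0, 320]) cube([502, 206, 28]);
  translate([27, 0, 640]) cube([502, 206, 28]);
  translate([27, 0, 960]) cube([502, 206, 28]);
}
translate([691, 0, 0]) {
  cube([3130, 117, 2200]);
  translate([0, 5843, 0]) cube([3130, 117, 2200]);
  translate([0, 117, 0]) cube([117, 5726, 2200]);
  translate([3013, 117, 0]) cube([117, 5726, 2200]);
}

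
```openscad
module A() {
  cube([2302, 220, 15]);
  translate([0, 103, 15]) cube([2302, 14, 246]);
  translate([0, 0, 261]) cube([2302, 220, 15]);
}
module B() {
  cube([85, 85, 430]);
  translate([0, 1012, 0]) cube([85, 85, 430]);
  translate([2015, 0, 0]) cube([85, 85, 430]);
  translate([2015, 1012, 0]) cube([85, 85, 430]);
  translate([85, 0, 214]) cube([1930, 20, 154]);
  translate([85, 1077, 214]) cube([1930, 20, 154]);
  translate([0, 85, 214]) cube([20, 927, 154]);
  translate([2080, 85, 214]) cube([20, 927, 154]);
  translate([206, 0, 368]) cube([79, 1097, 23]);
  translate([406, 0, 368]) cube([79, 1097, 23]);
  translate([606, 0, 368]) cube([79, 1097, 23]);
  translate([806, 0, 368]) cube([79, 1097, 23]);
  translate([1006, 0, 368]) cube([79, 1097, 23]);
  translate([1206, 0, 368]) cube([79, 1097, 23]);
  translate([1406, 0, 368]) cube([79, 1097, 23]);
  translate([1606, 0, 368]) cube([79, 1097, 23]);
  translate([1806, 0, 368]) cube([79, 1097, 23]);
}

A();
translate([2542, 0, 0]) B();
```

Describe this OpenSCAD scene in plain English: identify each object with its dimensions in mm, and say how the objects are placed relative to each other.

A is an I-beam lying along x, 2302 mm long. Overall section height 276 mm. Two flanges 220 mm wide (y) and 15 mm thick, one on the floor and one at the top; a web 14 mm thick runs between them, centred on the flange width.

B is a bed frame 2100 mm long (x) by 1097 mm wide (y). Four 85×85 mm corner posts, 430 mm tall, at the corners of the footprint. Four rails of 20 mm thickness and 154 mm height run between adjacent posts with their undersides at z = 214 mm, their outer faces flush with the outside of the frame (the two x-running rails run between the posts' inner faces; the two y-running rails run between the posts' inner faces). 9 slats, each 79 mm wide (x) and 23 mm thick, lie across the top of the two x-running rails, running the full 1097 mm width of the frame in y; the slats are evenly spaced along x between the inner faces of the end posts with equal gaps (rounded down to the nearest mm) at the −x end and between each pair — any rounding remainder accumulates at the +x end.

The bed frame is on the floor beside the I-beam on its +x side.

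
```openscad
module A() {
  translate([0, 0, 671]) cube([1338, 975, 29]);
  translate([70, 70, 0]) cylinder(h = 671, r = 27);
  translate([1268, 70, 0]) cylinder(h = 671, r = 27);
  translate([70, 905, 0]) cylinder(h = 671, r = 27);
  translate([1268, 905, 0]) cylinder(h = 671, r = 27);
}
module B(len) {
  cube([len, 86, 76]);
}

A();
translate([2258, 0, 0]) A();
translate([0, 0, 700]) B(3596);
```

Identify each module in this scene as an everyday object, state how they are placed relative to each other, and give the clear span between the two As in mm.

Second table starts at x = 2258; first ends at x = 1338; clear span = 2258 − 1338 = 920 mm.

A is a table. B is a beam. A beam spans the tops of two tables. The clear span between the two tables is 920 mm.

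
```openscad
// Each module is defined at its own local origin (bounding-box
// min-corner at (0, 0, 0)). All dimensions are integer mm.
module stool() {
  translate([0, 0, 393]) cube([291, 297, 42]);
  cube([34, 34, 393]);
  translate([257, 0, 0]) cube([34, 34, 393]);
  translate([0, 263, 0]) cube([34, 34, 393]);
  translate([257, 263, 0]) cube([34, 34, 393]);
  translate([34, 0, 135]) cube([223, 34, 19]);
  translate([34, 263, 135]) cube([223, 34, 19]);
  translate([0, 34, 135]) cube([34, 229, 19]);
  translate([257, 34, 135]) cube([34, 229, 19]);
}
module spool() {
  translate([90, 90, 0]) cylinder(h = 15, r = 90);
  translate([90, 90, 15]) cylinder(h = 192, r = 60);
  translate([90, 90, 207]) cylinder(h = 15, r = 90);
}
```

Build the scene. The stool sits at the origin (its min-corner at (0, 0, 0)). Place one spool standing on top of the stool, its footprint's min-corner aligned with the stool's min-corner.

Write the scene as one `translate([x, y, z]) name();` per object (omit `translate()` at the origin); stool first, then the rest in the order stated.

stool();
translate([0, 0, 435]) spool();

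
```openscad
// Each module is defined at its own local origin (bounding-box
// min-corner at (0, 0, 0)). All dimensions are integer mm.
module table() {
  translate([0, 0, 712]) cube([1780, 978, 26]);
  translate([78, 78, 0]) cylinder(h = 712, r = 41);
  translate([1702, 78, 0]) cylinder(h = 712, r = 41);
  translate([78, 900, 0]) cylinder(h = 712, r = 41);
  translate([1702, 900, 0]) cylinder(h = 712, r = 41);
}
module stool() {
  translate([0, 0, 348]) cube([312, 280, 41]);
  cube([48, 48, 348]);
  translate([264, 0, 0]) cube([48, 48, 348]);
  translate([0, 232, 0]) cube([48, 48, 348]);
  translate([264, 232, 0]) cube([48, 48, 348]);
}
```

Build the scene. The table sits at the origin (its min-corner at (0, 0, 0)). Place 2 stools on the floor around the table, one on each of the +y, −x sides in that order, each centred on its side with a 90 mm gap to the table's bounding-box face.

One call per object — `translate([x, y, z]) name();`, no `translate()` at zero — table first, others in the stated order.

table();
translate([734, 1068, 0]) stool();
translate([-402, 349, 0]) stool();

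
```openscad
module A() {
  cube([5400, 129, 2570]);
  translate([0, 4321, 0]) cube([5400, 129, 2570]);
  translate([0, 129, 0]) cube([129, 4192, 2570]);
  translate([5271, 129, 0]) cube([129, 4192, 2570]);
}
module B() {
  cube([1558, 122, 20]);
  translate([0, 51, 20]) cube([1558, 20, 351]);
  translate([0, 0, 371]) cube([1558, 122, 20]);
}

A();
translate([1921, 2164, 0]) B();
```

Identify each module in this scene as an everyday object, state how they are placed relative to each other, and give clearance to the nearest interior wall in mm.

Clearances: x = 1792, y = 2035; minimum 1792 mm.

A is a house frame. B is an I-beam. The I-beam sits inside the house frame, centred. The clearance to the nearest interior wall is 1792 mm.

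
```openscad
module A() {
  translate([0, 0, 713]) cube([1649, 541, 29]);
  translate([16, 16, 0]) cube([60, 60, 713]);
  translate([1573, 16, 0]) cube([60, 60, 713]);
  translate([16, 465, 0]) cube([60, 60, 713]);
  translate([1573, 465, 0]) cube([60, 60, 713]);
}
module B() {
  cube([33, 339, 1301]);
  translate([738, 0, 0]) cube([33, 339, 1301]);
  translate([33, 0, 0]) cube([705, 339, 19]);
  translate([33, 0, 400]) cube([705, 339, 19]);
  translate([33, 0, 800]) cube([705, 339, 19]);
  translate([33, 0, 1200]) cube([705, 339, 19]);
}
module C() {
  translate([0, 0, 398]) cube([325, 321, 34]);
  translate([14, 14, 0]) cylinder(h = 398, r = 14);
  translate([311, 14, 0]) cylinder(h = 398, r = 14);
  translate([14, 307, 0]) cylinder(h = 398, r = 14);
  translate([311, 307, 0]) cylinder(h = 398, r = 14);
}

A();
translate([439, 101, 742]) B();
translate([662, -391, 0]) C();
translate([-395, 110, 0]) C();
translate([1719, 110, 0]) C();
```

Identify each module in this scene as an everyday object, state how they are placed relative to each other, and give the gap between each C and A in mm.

Each stool's nearest face is 70 mm from the table's bounding box.

A is a table. B is a bookshelf. C is a stool. The bookshelf is on top of the table, centred. Three stools sit around the table at the −y, −x, +x sides. The gap between each stool and the table is 70 mm.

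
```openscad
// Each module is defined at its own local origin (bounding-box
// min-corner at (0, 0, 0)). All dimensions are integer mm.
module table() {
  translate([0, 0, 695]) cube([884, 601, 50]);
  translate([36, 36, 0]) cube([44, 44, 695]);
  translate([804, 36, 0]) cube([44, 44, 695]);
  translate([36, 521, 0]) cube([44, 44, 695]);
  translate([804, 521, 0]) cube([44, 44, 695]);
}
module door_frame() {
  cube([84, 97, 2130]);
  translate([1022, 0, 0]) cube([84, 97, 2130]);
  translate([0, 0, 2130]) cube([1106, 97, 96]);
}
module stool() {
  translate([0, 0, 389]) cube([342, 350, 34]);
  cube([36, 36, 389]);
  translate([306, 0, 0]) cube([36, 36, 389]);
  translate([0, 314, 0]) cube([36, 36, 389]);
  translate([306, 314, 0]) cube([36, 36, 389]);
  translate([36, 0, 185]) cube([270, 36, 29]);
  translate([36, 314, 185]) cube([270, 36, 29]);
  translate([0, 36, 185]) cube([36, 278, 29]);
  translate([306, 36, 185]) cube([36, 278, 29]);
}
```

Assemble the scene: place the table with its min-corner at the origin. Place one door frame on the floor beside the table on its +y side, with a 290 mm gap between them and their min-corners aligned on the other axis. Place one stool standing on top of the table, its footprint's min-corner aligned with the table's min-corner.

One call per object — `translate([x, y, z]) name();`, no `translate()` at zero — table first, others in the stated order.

table();
translate([0, 891, 0]) door_frame();
translate([0, 0, 745]) stool();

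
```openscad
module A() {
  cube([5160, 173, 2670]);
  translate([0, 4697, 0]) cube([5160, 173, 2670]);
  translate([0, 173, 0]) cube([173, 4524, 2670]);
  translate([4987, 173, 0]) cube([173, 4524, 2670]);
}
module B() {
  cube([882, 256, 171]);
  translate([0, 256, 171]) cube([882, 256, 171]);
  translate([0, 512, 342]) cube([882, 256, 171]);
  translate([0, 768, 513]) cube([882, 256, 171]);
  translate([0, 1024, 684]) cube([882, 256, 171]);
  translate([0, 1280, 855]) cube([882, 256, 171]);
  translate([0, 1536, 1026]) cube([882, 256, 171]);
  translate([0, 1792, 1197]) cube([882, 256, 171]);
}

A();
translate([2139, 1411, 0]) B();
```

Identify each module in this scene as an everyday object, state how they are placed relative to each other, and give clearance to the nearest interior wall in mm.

A is a house frame. B is a staircase. The staircase sits inside the house frame, centred. The clearance to the nearest interior wall is 1238 mm.

Clearances: x = 1966, y = 1238; minimum 1238 mm.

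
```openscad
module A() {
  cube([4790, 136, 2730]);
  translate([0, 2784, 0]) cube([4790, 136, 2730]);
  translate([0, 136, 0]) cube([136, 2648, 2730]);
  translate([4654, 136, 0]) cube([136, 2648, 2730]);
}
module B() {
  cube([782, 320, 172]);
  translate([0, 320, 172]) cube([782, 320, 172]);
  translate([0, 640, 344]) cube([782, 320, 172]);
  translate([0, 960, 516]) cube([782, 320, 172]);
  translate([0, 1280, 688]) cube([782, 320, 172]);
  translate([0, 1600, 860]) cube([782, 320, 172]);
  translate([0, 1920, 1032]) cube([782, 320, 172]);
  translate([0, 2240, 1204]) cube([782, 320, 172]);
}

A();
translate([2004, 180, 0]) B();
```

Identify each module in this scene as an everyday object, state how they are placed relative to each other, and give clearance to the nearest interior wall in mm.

A is a house frame. B is a staircase. The staircase sits inside the house frame, centred. The clearance to the nearest interior wall is 44 mm.

Clearances: x = 1868, y = 44; minimum 44 mm.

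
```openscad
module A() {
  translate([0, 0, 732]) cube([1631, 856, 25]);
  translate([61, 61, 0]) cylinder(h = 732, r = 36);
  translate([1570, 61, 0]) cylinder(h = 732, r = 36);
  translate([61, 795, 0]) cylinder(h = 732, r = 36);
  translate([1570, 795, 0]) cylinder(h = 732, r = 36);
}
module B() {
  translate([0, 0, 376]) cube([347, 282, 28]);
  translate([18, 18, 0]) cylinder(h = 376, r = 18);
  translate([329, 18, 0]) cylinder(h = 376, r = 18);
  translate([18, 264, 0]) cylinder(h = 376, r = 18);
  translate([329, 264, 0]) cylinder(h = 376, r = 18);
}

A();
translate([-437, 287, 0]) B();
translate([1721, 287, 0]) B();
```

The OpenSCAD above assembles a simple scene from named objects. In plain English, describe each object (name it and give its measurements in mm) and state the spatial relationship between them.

A is a table with a 1631×856 mm rectangular top, 25 mm thick, top surface at z = 757 mm, supported by four round legs of 72 mm diameter, each leg's bounding box inset 25 mm from the nearest pair of top edges, running from the floor.

B is a simple wooden stool: a rectangular seat 347 mm (x) by 282 mm (y), 28 mm thick, top face at z = 404 mm, on four round legs, each 36 mm in diameter. The legs rest on z = 0, each leg's axis is inset half a diameter from the nearest pair of seat edges (so the leg's bounding box is flush with the corner).

Two stools sit around the table at the −x, +x sides.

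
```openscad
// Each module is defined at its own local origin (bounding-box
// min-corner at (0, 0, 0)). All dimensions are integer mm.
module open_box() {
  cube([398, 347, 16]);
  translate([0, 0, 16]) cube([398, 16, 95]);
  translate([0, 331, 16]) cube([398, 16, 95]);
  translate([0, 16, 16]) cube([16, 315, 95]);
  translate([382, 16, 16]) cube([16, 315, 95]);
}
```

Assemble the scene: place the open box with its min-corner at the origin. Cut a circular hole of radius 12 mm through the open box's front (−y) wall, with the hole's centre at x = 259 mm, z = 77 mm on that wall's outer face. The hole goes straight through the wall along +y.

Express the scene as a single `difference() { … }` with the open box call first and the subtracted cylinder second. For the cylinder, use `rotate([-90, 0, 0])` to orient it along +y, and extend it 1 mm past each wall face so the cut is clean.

difference() {
  open_box();
  translate([259, -1, 77]) rotate([-90, 0, 0]) cylinder(h = 18, r = 12);
}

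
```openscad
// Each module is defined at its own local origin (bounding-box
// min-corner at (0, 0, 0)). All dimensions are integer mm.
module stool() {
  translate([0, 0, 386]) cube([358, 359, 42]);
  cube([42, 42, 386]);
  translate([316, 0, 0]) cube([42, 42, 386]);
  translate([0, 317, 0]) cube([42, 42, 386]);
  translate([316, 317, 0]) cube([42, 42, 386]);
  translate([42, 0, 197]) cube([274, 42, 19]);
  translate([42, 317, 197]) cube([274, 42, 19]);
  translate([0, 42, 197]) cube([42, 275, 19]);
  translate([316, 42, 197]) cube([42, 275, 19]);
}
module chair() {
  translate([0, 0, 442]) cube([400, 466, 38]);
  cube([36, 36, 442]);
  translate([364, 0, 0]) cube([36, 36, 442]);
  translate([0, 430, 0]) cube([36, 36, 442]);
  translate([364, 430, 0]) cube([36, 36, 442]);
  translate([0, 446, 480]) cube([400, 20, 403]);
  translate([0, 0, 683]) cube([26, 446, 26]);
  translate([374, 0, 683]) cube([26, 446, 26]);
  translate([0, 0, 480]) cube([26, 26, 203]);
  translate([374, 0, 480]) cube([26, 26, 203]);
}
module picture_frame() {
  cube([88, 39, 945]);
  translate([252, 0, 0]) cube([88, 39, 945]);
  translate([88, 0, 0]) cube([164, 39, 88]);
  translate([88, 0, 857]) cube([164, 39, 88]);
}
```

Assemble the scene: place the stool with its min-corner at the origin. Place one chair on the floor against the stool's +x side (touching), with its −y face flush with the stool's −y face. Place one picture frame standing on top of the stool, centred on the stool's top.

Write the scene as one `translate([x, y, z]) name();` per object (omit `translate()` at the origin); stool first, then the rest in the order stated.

stool();
translate([358, 0, 0]) chair();
translate([9, 160, 428]) picture_frame();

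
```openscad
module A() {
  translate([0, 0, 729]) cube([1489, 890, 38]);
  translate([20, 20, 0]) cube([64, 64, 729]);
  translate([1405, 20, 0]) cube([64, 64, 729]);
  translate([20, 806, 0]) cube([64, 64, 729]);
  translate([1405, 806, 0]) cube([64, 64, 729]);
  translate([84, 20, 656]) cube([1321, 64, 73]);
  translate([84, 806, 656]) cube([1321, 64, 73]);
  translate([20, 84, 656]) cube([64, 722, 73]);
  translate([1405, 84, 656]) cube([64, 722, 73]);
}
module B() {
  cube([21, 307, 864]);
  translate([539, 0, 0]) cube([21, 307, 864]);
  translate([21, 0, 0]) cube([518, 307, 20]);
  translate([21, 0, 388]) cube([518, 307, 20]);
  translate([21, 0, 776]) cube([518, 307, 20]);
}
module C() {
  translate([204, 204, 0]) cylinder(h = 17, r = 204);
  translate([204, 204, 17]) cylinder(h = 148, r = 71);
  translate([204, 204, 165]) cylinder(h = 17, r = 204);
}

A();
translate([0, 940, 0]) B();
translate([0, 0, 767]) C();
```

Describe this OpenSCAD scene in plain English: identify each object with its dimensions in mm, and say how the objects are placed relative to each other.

A is a table: top 1489 mm (x) × 890 mm (y), 38 mm thick, upper face at z = 767 mm, on four 64×64 mm square legs, each inset 20 mm from the nearest pair of top edges, running from z = 0 to the bottom of the top. Four apron rails, 64 mm thick and 73 mm tall, run between adjacent legs with their top edges flush with the underside of the top and their outer faces flush with the legs' outer faces.

B is a bookshelf 560 mm wide overall, 307 mm deep and 864 mm tall. The two sides are 21 mm thick vertical panels. 3 horizontal shelves of 20 mm thickness span between the inner faces of the sides; the lowest shelf sits on the floor and shelves are stacked with a clear vertical gap of 368 mm between each pair.

C is a spool: two coaxial disc flanges of radius 204 mm and thickness 17 mm, joined by a core cylinder of radius 71 mm and height 148 mm. The lower flange rests on z = 0 and the three cylinders share a vertical axis.

The bookshelf is on the floor beside the table on its +y side. The spool is on top of the table.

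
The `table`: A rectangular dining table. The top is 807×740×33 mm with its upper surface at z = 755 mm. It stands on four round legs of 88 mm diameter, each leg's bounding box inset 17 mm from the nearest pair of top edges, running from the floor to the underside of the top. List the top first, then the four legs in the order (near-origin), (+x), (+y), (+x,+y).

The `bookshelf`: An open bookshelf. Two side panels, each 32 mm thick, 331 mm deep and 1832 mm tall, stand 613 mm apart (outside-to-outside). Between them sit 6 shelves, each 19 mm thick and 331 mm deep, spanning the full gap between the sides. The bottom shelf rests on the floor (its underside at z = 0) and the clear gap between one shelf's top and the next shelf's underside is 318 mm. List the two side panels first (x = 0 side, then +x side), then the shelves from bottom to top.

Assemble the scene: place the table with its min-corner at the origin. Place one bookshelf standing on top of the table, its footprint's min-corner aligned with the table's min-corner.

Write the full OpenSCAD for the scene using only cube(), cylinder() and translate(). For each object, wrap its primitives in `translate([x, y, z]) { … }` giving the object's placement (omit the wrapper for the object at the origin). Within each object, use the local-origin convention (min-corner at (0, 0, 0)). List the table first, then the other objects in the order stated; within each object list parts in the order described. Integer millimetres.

translate([0, 0, 722]) cube([807, 740, 33]);
translate([61, 61, 0]) cylinder(h = 722, r = 44);
translate([746, 61, 0]) cylinder(h = 722, r = 44);
translate([61, 679, 0]) cylinder(h = 722, r = 44);
translate([746, 679, 0]) cylinder(h = 722, r = 44);
translate([0, 0, 755]) {
  cube([32, 331, 1832]);
  translate([581, 0, 0]) cube([32, 331, 1832]);
  translate([32, 0, 0]) cube([549, 331, 19]);
  translate([32, 0, 337]) cube([549, 331, 19]);
  translate([32, 0, 674]) cube([549, 331, 19]);
  translate([32, 0, 1011]) cube([549, 331, 19]);
  translate([32, 0, 1348]) cube([549, 331, 19]);
  translate([32, 0, 1685]) cube([549, 331, 19]);
}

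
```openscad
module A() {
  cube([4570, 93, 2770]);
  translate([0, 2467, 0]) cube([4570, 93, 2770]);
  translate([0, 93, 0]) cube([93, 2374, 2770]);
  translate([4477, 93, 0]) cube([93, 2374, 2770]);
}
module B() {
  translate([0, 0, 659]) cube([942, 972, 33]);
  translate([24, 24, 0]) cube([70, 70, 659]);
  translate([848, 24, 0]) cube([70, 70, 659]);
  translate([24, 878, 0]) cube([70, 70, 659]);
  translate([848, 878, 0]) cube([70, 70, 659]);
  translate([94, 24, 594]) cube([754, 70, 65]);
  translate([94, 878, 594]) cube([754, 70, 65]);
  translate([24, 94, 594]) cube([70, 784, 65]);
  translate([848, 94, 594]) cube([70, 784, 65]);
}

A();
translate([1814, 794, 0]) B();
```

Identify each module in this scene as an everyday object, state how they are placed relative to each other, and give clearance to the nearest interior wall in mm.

A is a house frame. B is a table. The table sits inside the house frame, centred. The clearance to the nearest interior wall is 701 mm.

Clearances: x = 1721, y = 701; minimum 701 mm.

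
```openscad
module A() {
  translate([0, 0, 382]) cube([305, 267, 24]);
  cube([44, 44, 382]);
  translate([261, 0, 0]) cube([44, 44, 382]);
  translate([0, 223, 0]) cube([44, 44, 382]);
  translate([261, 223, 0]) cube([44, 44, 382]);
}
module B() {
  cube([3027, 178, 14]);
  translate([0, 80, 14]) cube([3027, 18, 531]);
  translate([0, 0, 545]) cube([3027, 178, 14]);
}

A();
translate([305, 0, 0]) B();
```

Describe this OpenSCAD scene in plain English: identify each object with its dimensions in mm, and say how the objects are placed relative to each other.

A is a four-legged stool. The seat is 305×267 mm, 24 mm thick, top at z = 406 mm. It stands on four square legs, each 44×44 mm in cross-section, from z = 0 to the seat underside, each flush with a corner of the seat.

B is an I-beam lying along x, 3027 mm long. Overall section height 559 mm. Two flanges 178 mm wide (y) and 14 mm thick, one on the floor and one at the top; a web 18 mm thick runs between them, centred on the flange width.

The I-beam is against the stool's +x side, with their −y faces flush.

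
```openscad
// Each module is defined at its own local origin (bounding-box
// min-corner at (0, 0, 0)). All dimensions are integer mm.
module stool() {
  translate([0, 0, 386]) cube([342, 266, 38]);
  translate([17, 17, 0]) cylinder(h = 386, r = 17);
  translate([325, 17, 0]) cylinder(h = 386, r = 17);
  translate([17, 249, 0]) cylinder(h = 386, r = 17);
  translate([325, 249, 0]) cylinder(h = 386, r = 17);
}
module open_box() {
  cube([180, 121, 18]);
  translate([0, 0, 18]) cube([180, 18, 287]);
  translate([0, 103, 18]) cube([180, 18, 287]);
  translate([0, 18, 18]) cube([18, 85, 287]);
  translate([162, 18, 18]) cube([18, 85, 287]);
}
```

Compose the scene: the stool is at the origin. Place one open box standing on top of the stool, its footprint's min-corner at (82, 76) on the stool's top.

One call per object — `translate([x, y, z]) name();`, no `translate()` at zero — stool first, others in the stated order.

stool();
translate([82, 76, 424]) open_box();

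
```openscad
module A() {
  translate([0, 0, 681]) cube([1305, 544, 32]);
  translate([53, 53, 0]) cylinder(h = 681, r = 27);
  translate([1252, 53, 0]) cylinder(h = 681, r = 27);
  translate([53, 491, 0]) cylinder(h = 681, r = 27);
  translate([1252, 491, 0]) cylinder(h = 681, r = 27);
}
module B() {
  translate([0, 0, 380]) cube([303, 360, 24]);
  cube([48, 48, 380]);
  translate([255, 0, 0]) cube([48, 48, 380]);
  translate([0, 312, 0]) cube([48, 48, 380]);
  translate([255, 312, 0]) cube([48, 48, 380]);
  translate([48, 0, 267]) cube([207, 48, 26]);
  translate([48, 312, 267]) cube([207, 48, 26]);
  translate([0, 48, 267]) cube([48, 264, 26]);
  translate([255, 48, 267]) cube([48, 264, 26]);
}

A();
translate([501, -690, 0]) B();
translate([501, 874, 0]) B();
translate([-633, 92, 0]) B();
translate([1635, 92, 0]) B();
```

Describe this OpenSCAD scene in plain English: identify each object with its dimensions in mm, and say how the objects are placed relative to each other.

A is a table: top 1305 mm (x) × 544 mm (y), 32 mm thick, upper face at z = 713 mm, on four round legs of 54 mm diameter, each leg's bounding box inset 26 mm from the nearest pair of top edges, running from z = 0 to the bottom of the top.

B is a four-legged stool. The seat is 303×360 mm, 24 mm thick, top at z = 404 mm. It stands on four square legs, each 48×48 mm in cross-section, from z = 0 to the seat underside, each flush with a corner of the seat. Four stretchers, 48 mm wide and 26 mm tall, connect adjacent legs with their undersides at z = 267 mm, each running between the inner faces of the legs it joins and aligned with the legs' outer faces on the other axis.

Four stools sit around the table at the −y, +y, −x, +x sides.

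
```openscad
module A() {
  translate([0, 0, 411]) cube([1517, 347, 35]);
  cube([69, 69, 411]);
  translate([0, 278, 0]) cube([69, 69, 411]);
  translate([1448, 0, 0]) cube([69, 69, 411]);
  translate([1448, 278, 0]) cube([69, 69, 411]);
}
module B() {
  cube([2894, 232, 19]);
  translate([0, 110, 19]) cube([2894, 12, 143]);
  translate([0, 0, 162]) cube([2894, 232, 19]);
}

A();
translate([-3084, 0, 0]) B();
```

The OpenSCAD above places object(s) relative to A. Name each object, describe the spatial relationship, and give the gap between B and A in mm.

The I-beam's nearest face is 190 mm from the bench's −x face.

A is a bench. B is an I-beam. The I-beam is on the floor beside the bench on its −x side. The gap between the I-beam and the bench is 190 mm.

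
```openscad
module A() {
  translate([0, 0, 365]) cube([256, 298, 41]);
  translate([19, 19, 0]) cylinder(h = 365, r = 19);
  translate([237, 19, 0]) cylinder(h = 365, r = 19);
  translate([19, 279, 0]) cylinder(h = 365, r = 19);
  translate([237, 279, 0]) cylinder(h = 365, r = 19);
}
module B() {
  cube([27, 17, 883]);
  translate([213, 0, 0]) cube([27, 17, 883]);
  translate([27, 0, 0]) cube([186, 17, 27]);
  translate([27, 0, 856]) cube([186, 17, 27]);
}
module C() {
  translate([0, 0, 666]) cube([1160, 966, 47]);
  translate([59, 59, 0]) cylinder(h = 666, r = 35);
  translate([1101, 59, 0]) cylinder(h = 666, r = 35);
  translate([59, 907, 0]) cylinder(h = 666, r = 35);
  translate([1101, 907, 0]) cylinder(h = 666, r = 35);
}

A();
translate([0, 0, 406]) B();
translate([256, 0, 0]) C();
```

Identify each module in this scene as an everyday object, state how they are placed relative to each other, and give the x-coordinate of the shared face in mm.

The stool's +x face and the table's −x face are both at x = 256 mm.

A is a stool. B is a picture frame. C is a table. The picture frame is on top of the stool. The table is against the stool's +x side, with their −y faces flush. The x-coordinate of the shared face is 256 mm.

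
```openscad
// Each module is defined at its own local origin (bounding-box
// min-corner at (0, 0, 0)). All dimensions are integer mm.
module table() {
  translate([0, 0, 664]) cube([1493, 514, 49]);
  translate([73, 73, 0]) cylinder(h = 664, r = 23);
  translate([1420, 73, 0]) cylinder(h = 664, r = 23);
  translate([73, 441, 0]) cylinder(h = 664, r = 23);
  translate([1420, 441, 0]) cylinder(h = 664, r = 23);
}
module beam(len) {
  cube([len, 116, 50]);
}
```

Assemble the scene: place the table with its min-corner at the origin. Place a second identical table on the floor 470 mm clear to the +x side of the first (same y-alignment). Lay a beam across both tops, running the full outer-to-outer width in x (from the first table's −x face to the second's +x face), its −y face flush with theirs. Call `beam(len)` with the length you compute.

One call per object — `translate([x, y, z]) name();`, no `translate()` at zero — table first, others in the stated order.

table();
translate([1963, 0, 0]) table();
translate([0, 0, 713]) beam(3456);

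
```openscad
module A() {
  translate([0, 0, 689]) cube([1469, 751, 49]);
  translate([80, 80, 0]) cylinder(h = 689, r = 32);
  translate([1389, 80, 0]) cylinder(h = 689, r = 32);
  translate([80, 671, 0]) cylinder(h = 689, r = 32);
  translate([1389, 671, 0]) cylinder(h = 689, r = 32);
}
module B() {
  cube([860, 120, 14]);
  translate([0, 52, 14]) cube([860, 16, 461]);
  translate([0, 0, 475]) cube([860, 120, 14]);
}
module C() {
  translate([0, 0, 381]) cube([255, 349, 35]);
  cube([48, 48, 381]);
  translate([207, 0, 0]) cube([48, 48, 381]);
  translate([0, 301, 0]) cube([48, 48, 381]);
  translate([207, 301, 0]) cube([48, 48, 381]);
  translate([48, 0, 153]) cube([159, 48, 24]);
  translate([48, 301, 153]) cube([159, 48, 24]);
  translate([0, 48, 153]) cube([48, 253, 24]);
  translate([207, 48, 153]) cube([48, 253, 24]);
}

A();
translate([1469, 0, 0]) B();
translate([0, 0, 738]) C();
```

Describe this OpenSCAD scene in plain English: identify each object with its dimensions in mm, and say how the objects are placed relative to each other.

A is a table: top 1469 mm (x) × 751 mm (y), 49 mm thick, upper face at z = 738 mm, on four round legs of 64 mm diameter, each leg's bounding box inset 48 mm from the nearest pair of top edges, running from z = 0 to the bottom of the top.

B is an I-beam lying along x, 860 mm long. Overall section height 489 mm. Two flanges 120 mm wide (y) and 14 mm thick, one on the floor and one at the top; a web 16 mm thick runs between them, centred on the flange width.

C is a four-legged stool. The seat is 255×349 mm, 35 mm thick, top at z = 416 mm. It stands on four square legs, each 48×48 mm in cross-section, from z = 0 to the seat underside, each flush with a corner of the seat. Four stretchers, 48 mm wide and 24 mm tall, connect adjacent legs with their undersides at z = 153 mm, each running between the inner faces of the legs it joins and aligned with the legs' outer faces on the other axis.

The I-beam is against the table's +x side, with their −y faces flush. The stool is on top of the table.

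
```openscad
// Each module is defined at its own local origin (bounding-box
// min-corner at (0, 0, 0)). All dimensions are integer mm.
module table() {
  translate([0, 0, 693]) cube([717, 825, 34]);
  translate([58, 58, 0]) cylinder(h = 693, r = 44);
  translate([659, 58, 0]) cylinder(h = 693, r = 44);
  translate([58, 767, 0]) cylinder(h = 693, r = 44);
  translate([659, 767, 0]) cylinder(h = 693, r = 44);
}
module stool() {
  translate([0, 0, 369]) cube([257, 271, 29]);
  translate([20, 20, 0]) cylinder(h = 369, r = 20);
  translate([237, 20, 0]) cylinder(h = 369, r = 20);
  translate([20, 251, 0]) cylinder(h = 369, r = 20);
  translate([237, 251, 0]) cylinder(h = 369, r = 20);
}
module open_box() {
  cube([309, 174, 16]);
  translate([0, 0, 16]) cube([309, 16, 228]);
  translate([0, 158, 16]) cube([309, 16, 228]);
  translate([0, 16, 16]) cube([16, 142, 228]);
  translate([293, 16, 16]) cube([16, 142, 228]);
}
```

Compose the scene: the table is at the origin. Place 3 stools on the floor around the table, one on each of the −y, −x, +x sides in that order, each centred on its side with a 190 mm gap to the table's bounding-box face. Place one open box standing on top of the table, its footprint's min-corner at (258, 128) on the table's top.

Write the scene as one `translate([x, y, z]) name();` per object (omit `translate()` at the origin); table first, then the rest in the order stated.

table();
translate([230, -461, 0]) stool();
translate([-447, 277, 0]) stool();
translate([907, 277, 0]) stool();
translate([258, 128, 727]) open_box();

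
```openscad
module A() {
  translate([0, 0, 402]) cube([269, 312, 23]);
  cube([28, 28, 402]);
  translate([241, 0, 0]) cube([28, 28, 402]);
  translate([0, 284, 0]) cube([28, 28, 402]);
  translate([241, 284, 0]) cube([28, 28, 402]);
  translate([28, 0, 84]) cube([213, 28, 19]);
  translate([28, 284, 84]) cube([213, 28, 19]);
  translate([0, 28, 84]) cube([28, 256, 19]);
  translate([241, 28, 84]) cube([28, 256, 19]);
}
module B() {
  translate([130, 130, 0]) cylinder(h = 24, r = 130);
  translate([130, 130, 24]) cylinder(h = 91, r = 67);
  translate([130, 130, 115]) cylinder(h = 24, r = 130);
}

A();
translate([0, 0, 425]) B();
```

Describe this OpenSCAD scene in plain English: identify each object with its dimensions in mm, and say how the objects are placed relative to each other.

A is a simple wooden stool: a rectangular seat 269 mm (x) by 312 mm (y), 23 mm thick, top face at z = 425 mm, on four square legs, each 28×28 mm in cross-section. The legs rest on z = 0, each flush with a corner of the seat. Four stretchers, 28 mm wide and 19 mm tall, connect adjacent legs with their undersides at z = 84 mm, each running between the inner faces of the legs it joins and aligned with the legs' outer faces on the other axis.

B is a spool: two coaxial disc flanges of radius 130 mm and thickness 24 mm, joined by a core cylinder of radius 67 mm and height 91 mm. The lower flange rests on z = 0 and the three cylinders share a vertical axis.

The spool is on top of the stool.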